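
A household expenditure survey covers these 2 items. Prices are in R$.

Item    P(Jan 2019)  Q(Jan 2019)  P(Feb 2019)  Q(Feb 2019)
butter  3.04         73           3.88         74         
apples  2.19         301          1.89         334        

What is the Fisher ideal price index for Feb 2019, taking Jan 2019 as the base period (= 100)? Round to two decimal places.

96.37

Laspeyres component (base-period weights):
ΣP(Feb 2019)Q(Jan 2019) = 3.88×73 + 1.89×301 = 283.24 + 568.89 = 852.13
ΣP(Jan 2019)Q(Jan 2019) = 3.04×73 + 2.19×301 = 221.92 + 659.19 = 881.11
L = 852.13 / 881.11 × 100 = 96.7110
Paasche component (current-period weights):
ΣP(Feb 2019)Q(Feb 2019) = 3.88×74 + 1.89×334 = 287.12 + 631.26 = 918.38
ΣP(Jan 2019)Q(Feb 2019) = 3.04×74 + 2.19×334 = 224.96 + 731.46 = 956.42
P = 918.38 / 956.42 × 100 = 96.0227
Fisher = √(L × P) = √(96.7110 × 96.0227) = 96.3662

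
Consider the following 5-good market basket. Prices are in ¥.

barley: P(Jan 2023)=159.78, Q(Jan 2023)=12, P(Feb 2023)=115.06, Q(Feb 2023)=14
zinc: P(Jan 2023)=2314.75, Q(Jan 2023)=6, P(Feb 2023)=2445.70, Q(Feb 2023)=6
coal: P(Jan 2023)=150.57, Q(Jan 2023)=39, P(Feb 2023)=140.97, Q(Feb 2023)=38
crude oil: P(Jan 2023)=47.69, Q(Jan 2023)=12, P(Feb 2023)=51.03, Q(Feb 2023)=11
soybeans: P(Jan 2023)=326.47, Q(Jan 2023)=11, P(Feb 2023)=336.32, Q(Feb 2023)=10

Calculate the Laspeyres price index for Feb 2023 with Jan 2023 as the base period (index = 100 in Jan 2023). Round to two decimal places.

100.09

Laspeyres price index uses base-period quantities as weights.
ΣP(Feb 2023)·Q(Jan 2023) = 115.06×12 + 2445.70×6 + 140.97×39 + 51.03×12 + 336.32×11 = 1380.72 + 14674.2 + 5497.83 + 612.36 + 3699.52 = 25864.63
ΣP(Jan 2023)·Q(Jan 2023) = 159.78×12 + 2314.75×6 + 150.57×39 + 47.69×12 + 326.47×11 = 1917.36 + 13888.5 + 5872.23 + 572.28 + 3591.17 = 25841.54
Index = 25864.63 / 25841.54 × 100 = 100.0894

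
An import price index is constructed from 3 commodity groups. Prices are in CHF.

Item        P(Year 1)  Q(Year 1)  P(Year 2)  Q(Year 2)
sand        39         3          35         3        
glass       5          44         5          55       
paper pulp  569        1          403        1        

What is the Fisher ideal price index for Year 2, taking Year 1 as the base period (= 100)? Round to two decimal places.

80.91

Laspeyres component (base-period weights):
ΣP(Year 2)Q(Year 1) = 35×3 + 5×44 + 403×1 = 105 + 220 + 403 = 728
ΣP(Year 1)Q(Year 1) = 39×3 + 5×44 + 569×1 = 117 + 220 + 569 = 906
L = 728 / 906 × 100 = 80.3532
Paasche component (current-period weights):
ΣP(Year 2)Q(Year 2) = 35×3 + 5×55 + 403×1 = 105 + 275 + 403 = 783
ΣP(Year 1)Q(Year 2) = 39×3 + 5×55 + 569×1 = 117 + 275 + 569 = 961
P = 783 / 961 × 100 = 81.4776
Fisher = √(L × P) = √(80.3532 × 81.4776) = 80.9135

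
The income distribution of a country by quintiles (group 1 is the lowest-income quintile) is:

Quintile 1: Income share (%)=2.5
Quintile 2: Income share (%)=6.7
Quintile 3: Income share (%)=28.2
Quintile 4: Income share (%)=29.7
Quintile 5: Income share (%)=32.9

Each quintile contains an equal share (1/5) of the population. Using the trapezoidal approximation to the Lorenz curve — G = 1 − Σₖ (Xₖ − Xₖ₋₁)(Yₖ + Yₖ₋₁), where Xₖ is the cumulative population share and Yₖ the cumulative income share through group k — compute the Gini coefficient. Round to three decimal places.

0.335

Cumulative income shares Yₖ: 0.0250, 0.0920, 0.3740, 0.6710, 1.0000
Σ (Xₖ−Xₖ₋₁)(Yₖ+Yₖ₋₁) = (1/5)(0.0250+0.0000) + (1/5)(0.0920+0.0250) + (1/5)(0.3740+0.0920) + (1/5)(0.6710+0.3740) + (1/5)(1.0000+0.6710)
  = 0.0050 + 0.0234 + 0.0932 + 0.2090 + 0.3342 = 0.6648
G = 1 − 0.6648 = 0.3352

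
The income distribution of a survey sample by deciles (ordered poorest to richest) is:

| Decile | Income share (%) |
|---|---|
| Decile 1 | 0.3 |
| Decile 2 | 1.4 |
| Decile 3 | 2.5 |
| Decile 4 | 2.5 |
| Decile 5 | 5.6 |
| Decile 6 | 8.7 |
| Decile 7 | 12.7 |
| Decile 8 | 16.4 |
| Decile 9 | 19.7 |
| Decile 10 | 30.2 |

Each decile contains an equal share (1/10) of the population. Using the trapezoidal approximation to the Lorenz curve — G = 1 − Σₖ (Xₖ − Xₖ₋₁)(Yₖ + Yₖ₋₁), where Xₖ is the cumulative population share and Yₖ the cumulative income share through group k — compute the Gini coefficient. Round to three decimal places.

Cumulative income shares Yₖ: 0.0030, 0.0170, 0.0420, 0.0670, 0.1230, 0.2100, 0.3370, 0.5010, 0.6980, 1.0000
Σ (Xₖ−Xₖ₋₁)(Yₖ+Yₖ₋₁) = (1/10)(0.0030+0.0000) + (1/10)(0.0170+0.0030) + (1/10)(0.0420+0.0170) + (1/10)(0.0670+0.0420) + (1/10)(0.1230+0.0670) + (1/10)(0.2100+0.1230) + (1/10)(0.3370+0.2100) + (1/10)(0.5010+0.3370) + (1/10)(0.6980+0.5010) + (1/10)(1.0000+0.6980)
  = 0.0003 + 0.0020 + 0.0059 + 0.0109 + 0.0190 + 0.0333 + 0.0547 + 0.0838 + 0.1199 + 0.1698 = 0.4996
G = 1 − 0.4996 = 0.5004

0.500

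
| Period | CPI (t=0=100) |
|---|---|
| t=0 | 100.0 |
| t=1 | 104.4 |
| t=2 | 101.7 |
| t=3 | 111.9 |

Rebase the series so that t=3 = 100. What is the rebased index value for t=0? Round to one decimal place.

89.4

Rebased(t=0) = 100.0 / 111.9 × 100 = 89.3655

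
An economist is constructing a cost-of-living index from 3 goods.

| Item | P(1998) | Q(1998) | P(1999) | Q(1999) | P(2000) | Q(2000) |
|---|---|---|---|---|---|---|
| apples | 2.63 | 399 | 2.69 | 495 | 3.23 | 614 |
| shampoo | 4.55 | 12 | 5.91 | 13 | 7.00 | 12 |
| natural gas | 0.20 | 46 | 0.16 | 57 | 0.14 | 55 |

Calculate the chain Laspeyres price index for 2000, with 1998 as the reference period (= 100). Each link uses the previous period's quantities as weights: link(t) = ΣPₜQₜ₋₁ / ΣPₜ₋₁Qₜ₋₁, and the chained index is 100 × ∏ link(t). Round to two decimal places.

123.91

Link 1998→1999:
ΣP(1999)Q(1998) = 2.69×399 + 5.91×12 + 0.16×46 = 1073.31 + 70.92 + 7.36 = 1151.59
ΣP(1998)Q(1998) = 2.63×399 + 4.55×12 + 0.20×46 = 1049.37 + 54.6 + 9.2 = 1113.17
link = 1151.59/1113.17 = 1.034514
Link 1999→2000:
ΣP(2000)Q(1999) = 3.23×495 + 7.00×13 + 0.14×57 = 1598.85 + 91 + 7.98 = 1697.83
ΣP(1999)Q(1999) = 2.69×495 + 5.91×13 + 0.16×57 = 1331.55 + 76.83 + 9.12 = 1417.5
link = 1697.83/1417.5 = 1.197764
Chained index = 100 × 1.034514 × 1.197764 = 123.9103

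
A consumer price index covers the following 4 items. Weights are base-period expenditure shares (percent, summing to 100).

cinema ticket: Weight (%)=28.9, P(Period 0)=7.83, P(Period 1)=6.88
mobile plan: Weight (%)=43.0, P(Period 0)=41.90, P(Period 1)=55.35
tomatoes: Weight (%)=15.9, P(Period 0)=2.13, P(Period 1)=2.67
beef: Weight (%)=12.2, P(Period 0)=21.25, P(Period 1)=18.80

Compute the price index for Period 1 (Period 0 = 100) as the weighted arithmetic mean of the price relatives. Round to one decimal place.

cinema ticket: 28.9 × (6.88/7.83) = 28.9 × 0.878672 = 25.3936
mobile plan: 43.0 × (55.35/41.90) = 43.0 × 1.321002 = 56.8031
tomatoes: 15.9 × (2.67/2.13) = 15.9 × 1.253521 = 19.9310
beef: 12.2 × (18.80/21.25) = 12.2 × 0.884706 = 10.7934
Index = Σ wᵢ·(p₁ᵢ/p₀ᵢ) = 25.3936 + 56.8031 + 19.9310 + 10.7934 = 112.9211

112.9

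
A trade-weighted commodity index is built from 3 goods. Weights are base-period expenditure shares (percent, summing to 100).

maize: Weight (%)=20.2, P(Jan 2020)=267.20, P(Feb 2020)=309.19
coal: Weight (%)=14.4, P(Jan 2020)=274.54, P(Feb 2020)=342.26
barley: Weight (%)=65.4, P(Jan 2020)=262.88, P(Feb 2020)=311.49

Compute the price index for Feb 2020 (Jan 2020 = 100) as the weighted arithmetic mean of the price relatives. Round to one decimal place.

maize: 20.2 × (309.19/267.20) = 20.2 × 1.157148 = 23.3744
coal: 14.4 × (342.26/274.54) = 14.4 × 1.246667 = 17.9520
barley: 65.4 × (311.49/262.88) = 65.4 × 1.184913 = 77.4933
Index = Σ wᵢ·(p₁ᵢ/p₀ᵢ) = 23.3744 + 17.9520 + 77.4933 = 118.8197

118.8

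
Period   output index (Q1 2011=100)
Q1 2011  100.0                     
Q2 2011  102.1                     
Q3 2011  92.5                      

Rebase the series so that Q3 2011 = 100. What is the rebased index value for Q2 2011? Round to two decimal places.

Rebased(Q2 2011) = 102.1 / 92.5 × 100 = 110.3784

110.38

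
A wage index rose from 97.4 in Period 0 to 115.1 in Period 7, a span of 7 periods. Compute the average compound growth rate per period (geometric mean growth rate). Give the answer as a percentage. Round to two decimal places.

Growth factor = (115.1/97.4)^(1/7) = (1.181725)^(1/7) = 1.024140
Growth rate = 1.024140 − 1 = 0.024140 = 2.4140%

2.41%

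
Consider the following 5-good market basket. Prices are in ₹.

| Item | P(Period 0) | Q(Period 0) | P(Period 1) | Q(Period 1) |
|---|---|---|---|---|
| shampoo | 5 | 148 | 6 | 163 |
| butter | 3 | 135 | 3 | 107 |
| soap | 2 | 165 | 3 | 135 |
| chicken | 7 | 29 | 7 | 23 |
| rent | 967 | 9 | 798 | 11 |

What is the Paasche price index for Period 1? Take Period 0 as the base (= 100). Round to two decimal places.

Paasche price index uses current-period quantities as weights.
ΣP(Period 1)·Q(Period 1) = 6×163 + 3×107 + 3×135 + 7×23 + 798×11 = 978 + 321 + 405 + 161 + 8778 = 10643
ΣP(Period 0)·Q(Period 1) = 5×163 + 3×107 + 2×135 + 7×23 + 967×11 = 815 + 321 + 270 + 161 + 10637 = 12204
Index = 10643 / 12204 × 100 = 87.2091

87.21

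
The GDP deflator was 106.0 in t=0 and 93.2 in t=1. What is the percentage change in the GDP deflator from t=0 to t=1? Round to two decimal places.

-12.08%

Change = (93.2 − 106.0) / 106.0 × 100
       = -12.8 / 106.0 × 100 = -12.0755%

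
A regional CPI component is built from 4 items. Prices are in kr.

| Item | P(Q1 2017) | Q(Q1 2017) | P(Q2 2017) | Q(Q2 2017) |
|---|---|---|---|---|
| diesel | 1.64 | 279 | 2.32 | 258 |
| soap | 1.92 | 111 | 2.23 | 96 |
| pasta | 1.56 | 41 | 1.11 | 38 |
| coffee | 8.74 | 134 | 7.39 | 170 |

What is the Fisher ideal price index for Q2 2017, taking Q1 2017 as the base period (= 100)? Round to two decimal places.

Laspeyres component (base-period weights):
ΣP(Q2 2017)Q(Q1 2017) = 2.32×279 + 2.23×111 + 1.11×41 + 7.39×134 = 647.28 + 247.53 + 45.51 + 990.26 = 1930.58
ΣP(Q1 2017)Q(Q1 2017) = 1.64×279 + 1.92×111 + 1.56×41 + 8.74×134 = 457.56 + 213.12 + 63.96 + 1171.16 = 1905.8
L = 1930.58 / 1905.8 × 100 = 101.3002
Paasche component (current-period weights):
ΣP(Q2 2017)Q(Q2 2017) = 2.32×258 + 2.23×96 + 1.11×38 + 7.39×170 = 598.56 + 214.08 + 42.18 + 1256.3 = 2111.12
ΣP(Q1 2017)Q(Q2 2017) = 1.64×258 + 1.92×96 + 1.56×38 + 8.74×170 = 423.12 + 184.32 + 59.28 + 1485.8 = 2152.52
P = 2111.12 / 2152.52 × 100 = 98.0767
Fisher = √(L × P) = √(101.3002 × 98.0767) = 99.6754

99.68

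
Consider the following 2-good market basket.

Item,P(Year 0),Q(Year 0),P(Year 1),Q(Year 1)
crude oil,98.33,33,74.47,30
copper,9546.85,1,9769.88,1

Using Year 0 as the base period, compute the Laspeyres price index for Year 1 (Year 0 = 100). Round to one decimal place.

95.6

Laspeyres price index uses base-period quantities as weights.
ΣP(Year 1)·Q(Year 0) = 74.47×33 + 9769.88×1 = 2457.51 + 9769.88 = 12227.39
ΣP(Year 0)·Q(Year 0) = 98.33×33 + 9546.85×1 = 3244.89 + 9546.85 = 12791.74
Index = 12227.39 / 12791.74 × 100 = 95.5882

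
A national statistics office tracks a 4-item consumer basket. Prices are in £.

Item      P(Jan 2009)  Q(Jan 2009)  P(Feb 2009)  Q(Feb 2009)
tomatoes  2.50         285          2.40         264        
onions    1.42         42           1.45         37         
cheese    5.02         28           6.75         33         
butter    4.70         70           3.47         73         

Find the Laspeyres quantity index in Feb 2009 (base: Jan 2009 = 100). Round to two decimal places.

98.36

Laspeyres quantity index uses base-period prices as weights.
ΣP(Jan 2009)·Q(Feb 2009) = 2.50×264 + 1.42×37 + 5.02×33 + 4.70×73 = 660 + 52.54 + 165.66 + 343.1 = 1221.3
ΣP(Jan 2009)·Q(Jan 2009) = 2.50×285 + 1.42×42 + 5.02×28 + 4.70×70 = 712.5 + 59.64 + 140.56 + 329 = 1241.7
Index = 1221.3 / 1241.7 × 100 = 98.3571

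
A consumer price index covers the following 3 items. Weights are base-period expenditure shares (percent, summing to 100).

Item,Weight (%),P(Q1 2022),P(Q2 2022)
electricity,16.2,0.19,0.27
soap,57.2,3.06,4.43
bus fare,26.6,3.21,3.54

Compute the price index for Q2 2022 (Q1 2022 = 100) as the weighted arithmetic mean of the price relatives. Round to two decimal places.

135.16

electricity: 16.2 × (0.27/0.19) = 16.2 × 1.421053 = 23.0211
soap: 57.2 × (4.43/3.06) = 57.2 × 1.447712 = 82.8092
bus fare: 26.6 × (3.54/3.21) = 26.6 × 1.102804 = 29.3346
Index = Σ wᵢ·(p₁ᵢ/p₀ᵢ) = 23.0211 + 82.8092 + 29.3346 = 135.1648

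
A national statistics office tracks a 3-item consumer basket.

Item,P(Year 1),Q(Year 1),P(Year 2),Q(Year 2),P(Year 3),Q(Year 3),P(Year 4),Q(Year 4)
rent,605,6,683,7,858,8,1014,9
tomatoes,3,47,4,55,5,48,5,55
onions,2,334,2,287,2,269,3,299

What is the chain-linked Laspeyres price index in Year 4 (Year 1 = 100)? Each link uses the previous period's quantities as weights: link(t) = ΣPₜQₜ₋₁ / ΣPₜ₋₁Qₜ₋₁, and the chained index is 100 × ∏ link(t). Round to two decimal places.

Link Year 1→Year 2:
ΣP(Year 2)Q(Year 1) = 683×6 + 4×47 + 2×334 = 4098 + 188 + 668 = 4954
ΣP(Year 1)Q(Year 1) = 605×6 + 3×47 + 2×334 = 3630 + 141 + 668 = 4439
link = 4954/4439 = 1.116017
Link Year 2→Year 3:
ΣP(Year 3)Q(Year 2) = 858×7 + 5×55 + 2×287 = 6006 + 275 + 574 = 6855
ΣP(Year 2)Q(Year 2) = 683×7 + 4×55 + 2×287 = 4781 + 220 + 574 = 5575
link = 6855/5575 = 1.229596
Link Year 3→Year 4:
ΣP(Year 4)Q(Year 3) = 1014×8 + 5×48 + 3×269 = 8112 + 240 + 807 = 9159
ΣP(Year 3)Q(Year 3) = 858×8 + 5×48 + 2×269 = 6864 + 240 + 538 = 7642
link = 9159/7642 = 1.198508
Chained index = 100 × 1.116017 × 1.229596 × 1.198508 = 164.4654

164.47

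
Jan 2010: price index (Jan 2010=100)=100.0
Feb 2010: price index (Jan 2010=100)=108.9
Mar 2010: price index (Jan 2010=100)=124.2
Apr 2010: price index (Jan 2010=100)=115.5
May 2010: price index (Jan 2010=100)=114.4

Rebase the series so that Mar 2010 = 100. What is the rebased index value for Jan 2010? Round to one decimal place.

Rebased(Jan 2010) = 100.0 / 124.2 × 100 = 80.5153

80.5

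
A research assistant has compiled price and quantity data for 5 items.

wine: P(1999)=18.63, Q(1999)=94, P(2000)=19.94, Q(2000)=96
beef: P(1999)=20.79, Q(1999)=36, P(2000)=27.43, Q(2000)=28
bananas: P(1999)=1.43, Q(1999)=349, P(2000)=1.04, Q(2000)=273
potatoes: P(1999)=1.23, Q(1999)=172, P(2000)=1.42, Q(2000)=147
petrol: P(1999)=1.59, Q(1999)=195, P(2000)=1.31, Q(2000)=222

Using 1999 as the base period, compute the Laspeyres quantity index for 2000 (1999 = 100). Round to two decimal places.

Laspeyres quantity index uses base-period prices as weights.
ΣP(1999)·Q(2000) = 18.63×96 + 20.79×28 + 1.43×273 + 1.23×147 + 1.59×222 = 1788.48 + 582.12 + 390.39 + 180.81 + 352.98 = 3294.78
ΣP(1999)·Q(1999) = 18.63×94 + 20.79×36 + 1.43×349 + 1.23×172 + 1.59×195 = 1751.22 + 748.44 + 499.07 + 211.56 + 310.05 = 3520.34
Index = 3294.78 / 3520.34 × 100 = 93.5927

93.59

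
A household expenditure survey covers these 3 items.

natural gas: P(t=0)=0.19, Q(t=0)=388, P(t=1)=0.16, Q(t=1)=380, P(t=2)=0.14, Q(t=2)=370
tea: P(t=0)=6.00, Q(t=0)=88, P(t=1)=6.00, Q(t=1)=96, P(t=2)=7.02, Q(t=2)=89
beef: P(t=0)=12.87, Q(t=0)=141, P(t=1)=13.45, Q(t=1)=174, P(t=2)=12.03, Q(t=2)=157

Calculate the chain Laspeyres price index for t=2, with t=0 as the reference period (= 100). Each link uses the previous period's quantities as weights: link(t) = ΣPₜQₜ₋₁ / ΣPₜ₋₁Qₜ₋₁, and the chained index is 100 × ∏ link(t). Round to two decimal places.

Link t=0→t=1:
ΣP(t=1)Q(t=0) = 0.16×388 + 6.00×88 + 13.45×141 = 62.08 + 528 + 1896.45 = 2486.53
ΣP(t=0)Q(t=0) = 0.19×388 + 6.00×88 + 12.87×141 = 73.72 + 528 + 1814.67 = 2416.39
link = 2486.53/2416.39 = 1.029027
Link t=1→t=2:
ΣP(t=2)Q(t=1) = 0.14×380 + 7.02×96 + 12.03×174 = 53.2 + 673.92 + 2093.22 = 2820.34
ΣP(t=1)Q(t=1) = 0.16×380 + 6.00×96 + 13.45×174 = 60.8 + 576 + 2340.3 = 2977.1
link = 2820.34/2977.1 = 0.947345
Chained index = 100 × 1.029027 × 0.947345 = 97.4843

97.48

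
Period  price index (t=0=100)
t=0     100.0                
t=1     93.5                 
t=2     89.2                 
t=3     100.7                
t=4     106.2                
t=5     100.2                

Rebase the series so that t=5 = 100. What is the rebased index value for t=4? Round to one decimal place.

Rebased(t=4) = 106.2 / 100.2 × 100 = 105.9880

106.0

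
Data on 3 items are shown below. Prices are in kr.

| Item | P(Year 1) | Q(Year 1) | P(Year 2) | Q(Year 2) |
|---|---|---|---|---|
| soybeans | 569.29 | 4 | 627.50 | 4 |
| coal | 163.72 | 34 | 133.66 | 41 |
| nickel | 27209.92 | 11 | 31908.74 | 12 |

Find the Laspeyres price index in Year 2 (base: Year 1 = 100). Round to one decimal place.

116.6

Laspeyres price index uses base-period quantities as weights.
ΣP(Year 2)·Q(Year 1) = 627.50×4 + 133.66×34 + 31908.74×11 = 2510 + 4544.44 + 350996.14 = 358050.58
ΣP(Year 1)·Q(Year 1) = 569.29×4 + 163.72×34 + 27209.92×11 = 2277.16 + 5566.48 + 299309.12 = 307152.76
Index = 358050.58 / 307152.76 × 100 = 116.5708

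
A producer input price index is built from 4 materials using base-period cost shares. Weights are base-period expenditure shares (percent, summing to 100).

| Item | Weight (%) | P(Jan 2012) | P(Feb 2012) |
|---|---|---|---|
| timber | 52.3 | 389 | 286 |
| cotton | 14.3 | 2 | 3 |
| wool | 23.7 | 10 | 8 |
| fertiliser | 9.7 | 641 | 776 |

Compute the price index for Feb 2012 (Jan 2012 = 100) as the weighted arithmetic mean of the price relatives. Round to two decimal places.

timber: 52.3 × (286/389) = 52.3 × 0.735219 = 38.4519
cotton: 14.3 × (3/2) = 14.3 × 1.500000 = 21.4500
wool: 23.7 × (8/10) = 23.7 × 0.800000 = 18.9600
fertiliser: 9.7 × (776/641) = 9.7 × 1.210608 = 11.7429
Index = Σ wᵢ·(p₁ᵢ/p₀ᵢ) = 38.4519 + 21.4500 + 18.9600 + 11.7429 = 90.6048

90.60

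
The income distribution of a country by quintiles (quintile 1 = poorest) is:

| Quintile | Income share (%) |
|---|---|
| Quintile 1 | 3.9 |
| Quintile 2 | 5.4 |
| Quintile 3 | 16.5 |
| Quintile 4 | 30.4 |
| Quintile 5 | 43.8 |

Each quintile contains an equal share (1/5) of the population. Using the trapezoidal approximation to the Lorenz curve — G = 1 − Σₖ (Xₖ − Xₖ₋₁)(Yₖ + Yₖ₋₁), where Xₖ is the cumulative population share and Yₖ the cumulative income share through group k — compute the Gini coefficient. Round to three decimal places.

0.419

Cumulative income shares Yₖ: 0.0390, 0.0930, 0.2580, 0.5620, 1.0000
Σ (Xₖ−Xₖ₋₁)(Yₖ+Yₖ₋₁) = (1/5)(0.0390+0.0000) + (1/5)(0.0930+0.0390) + (1/5)(0.2580+0.0930) + (1/5)(0.5620+0.2580) + (1/5)(1.0000+0.5620)
  = 0.0078 + 0.0264 + 0.0702 + 0.1640 + 0.3124 = 0.5808
G = 1 − 0.5808 = 0.4192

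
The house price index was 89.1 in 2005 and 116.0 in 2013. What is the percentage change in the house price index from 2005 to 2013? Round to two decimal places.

30.19%

Change = (116.0 − 89.1) / 89.1 × 100
       = 26.9 / 89.1 × 100 = 30.1908%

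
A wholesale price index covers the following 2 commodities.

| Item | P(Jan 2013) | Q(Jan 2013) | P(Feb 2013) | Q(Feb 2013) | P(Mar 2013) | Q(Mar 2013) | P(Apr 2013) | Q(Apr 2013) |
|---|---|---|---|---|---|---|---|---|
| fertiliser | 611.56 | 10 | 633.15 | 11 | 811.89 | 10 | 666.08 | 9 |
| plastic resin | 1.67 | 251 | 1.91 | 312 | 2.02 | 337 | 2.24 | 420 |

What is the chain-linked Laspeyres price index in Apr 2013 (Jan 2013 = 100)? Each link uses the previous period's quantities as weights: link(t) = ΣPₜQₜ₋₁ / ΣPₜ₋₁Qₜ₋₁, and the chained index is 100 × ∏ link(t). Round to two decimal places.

Link Jan 2013→Feb 2013:
ΣP(Feb 2013)Q(Jan 2013) = 633.15×10 + 1.91×251 = 6331.5 + 479.41 = 6810.91
ΣP(Jan 2013)Q(Jan 2013) = 611.56×10 + 1.67×251 = 6115.6 + 419.17 = 6534.77
link = 6810.91/6534.77 = 1.042257
Link Feb 2013→Mar 2013:
ΣP(Mar 2013)Q(Feb 2013) = 811.89×11 + 2.02×312 = 8930.79 + 630.24 = 9561.03
ΣP(Feb 2013)Q(Feb 2013) = 633.15×11 + 1.91×312 = 6964.65 + 595.92 = 7560.57
link = 9561.03/7560.57 = 1.264591
Link Mar 2013→Apr 2013:
ΣP(Apr 2013)Q(Mar 2013) = 666.08×10 + 2.24×337 = 6660.8 + 754.88 = 7415.68
ΣP(Mar 2013)Q(Mar 2013) = 811.89×10 + 2.02×337 = 8118.9 + 680.74 = 8799.64
link = 7415.68/8799.64 = 0.842725
Chained index = 100 × 1.042257 × 1.264591 × 0.842725 = 111.0737

111.07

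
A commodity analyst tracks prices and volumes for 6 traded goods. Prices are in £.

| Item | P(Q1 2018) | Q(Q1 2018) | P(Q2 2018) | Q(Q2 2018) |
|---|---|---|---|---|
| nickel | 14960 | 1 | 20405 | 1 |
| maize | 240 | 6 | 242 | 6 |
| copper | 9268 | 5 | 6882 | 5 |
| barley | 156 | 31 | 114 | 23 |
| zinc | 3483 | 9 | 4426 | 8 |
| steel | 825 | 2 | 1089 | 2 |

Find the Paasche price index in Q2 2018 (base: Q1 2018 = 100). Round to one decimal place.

Paasche price index uses current-period quantities as weights.
ΣP(Q2 2018)·Q(Q2 2018) = 20405×1 + 242×6 + 6882×5 + 114×23 + 4426×8 + 1089×2 = 20405 + 1452 + 34410 + 2622 + 35408 + 2178 = 96475
ΣP(Q1 2018)·Q(Q2 2018) = 14960×1 + 240×6 + 9268×5 + 156×23 + 3483×8 + 825×2 = 14960 + 1440 + 46340 + 3588 + 27864 + 1650 = 95842
Index = 96475 / 95842 × 100 = 100.6605

100.7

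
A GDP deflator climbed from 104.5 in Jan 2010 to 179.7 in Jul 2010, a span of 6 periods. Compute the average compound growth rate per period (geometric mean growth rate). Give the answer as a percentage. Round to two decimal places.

9.46%

Growth factor = (179.7/104.5)^(1/6) = (1.719617)^(1/6) = 1.094558
Growth rate = 1.094558 − 1 = 0.094558 = 9.4558%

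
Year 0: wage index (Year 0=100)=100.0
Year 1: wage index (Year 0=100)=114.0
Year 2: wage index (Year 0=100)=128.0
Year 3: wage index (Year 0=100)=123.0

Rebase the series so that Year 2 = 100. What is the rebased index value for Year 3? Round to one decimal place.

96.1

Rebased(Year 3) = 123.0 / 128.0 × 100 = 96.0938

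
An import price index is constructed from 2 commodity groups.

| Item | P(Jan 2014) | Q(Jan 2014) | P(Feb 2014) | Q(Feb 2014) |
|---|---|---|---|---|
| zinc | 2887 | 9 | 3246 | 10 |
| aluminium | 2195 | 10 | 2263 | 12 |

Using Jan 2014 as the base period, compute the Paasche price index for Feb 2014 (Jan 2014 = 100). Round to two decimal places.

Paasche price index uses current-period quantities as weights.
ΣP(Feb 2014)·Q(Feb 2014) = 3246×10 + 2263×12 = 32460 + 27156 = 59616
ΣP(Jan 2014)·Q(Feb 2014) = 2887×10 + 2195×12 = 28870 + 26340 = 55210
Index = 59616 / 55210 × 100 = 107.9804

107.98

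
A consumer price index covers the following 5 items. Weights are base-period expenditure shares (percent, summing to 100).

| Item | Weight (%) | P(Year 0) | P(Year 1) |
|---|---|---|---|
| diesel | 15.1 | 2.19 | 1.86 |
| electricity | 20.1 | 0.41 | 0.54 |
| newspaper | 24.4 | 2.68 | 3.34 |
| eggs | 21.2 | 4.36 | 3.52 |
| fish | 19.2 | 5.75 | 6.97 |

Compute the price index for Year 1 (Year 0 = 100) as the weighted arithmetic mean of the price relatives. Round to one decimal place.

diesel: 15.1 × (1.86/2.19) = 15.1 × 0.849315 = 12.8247
electricity: 20.1 × (0.54/0.41) = 20.1 × 1.317073 = 26.4732
newspaper: 24.4 × (3.34/2.68) = 24.4 × 1.246269 = 30.4090
eggs: 21.2 × (3.52/4.36) = 21.2 × 0.807339 = 17.1156
fish: 19.2 × (6.97/5.75) = 19.2 × 1.212174 = 23.2737
Index = Σ wᵢ·(p₁ᵢ/p₀ᵢ) = 12.8247 + 26.4732 + 30.4090 + 17.1156 + 23.2737 = 110.0961

110.1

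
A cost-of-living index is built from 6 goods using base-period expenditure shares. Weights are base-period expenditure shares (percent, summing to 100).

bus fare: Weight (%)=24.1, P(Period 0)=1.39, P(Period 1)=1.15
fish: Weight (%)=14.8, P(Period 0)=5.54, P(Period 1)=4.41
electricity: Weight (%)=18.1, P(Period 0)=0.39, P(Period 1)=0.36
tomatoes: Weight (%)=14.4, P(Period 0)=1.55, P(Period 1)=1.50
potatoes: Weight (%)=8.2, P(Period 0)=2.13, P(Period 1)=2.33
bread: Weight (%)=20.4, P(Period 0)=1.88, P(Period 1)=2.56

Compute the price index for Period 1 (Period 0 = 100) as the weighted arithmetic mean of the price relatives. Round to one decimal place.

bus fare: 24.1 × (1.15/1.39) = 24.1 × 0.827338 = 19.9388
fish: 14.8 × (4.41/5.54) = 14.8 × 0.796029 = 11.7812
electricity: 18.1 × (0.36/0.39) = 18.1 × 0.923077 = 16.7077
tomatoes: 14.4 × (1.50/1.55) = 14.4 × 0.967742 = 13.9355
potatoes: 8.2 × (2.33/2.13) = 8.2 × 1.093897 = 8.9700
bread: 20.4 × (2.56/1.88) = 20.4 × 1.361702 = 27.7787
Index = Σ wᵢ·(p₁ᵢ/p₀ᵢ) = 19.9388 + 11.7812 + 16.7077 + 13.9355 + 8.9700 + 27.7787 = 99.1119

99.1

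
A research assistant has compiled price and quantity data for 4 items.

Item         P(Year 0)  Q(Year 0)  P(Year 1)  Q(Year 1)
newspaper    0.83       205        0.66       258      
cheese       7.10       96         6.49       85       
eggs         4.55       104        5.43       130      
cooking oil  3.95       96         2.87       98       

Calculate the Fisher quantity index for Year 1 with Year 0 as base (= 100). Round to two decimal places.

106.16

Laspeyres component (base-period weights):
ΣP(Year 0)Q(Year 1) = 0.83×258 + 7.10×85 + 4.55×130 + 3.95×98 = 214.14 + 603.5 + 591.5 + 387.1 = 1796.24
ΣP(Year 0)Q(Year 0) = 0.83×205 + 7.10×96 + 4.55×104 + 3.95×96 = 170.15 + 681.6 + 473.2 + 379.2 = 1704.15
L = 1796.24 / 1704.15 × 100 = 105.4039
Paasche component (current-period weights):
ΣP(Year 1)Q(Year 1) = 0.66×258 + 6.49×85 + 5.43×130 + 2.87×98 = 170.28 + 551.65 + 705.9 + 281.26 = 1709.09
ΣP(Year 1)Q(Year 0) = 0.66×205 + 6.49×96 + 5.43×104 + 2.87×96 = 135.3 + 623.04 + 564.72 + 275.52 = 1598.58
P = 1709.09 / 1598.58 × 100 = 106.9130
Fisher = √(L × P) = √(105.4039 × 106.9130) = 106.1558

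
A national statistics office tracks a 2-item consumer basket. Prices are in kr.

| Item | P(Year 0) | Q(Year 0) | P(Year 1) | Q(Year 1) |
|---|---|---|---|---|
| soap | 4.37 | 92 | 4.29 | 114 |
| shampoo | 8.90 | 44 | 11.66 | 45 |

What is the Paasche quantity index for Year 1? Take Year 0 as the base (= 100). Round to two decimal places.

111.68

Paasche quantity index uses current-period prices as weights.
ΣP(Year 1)·Q(Year 1) = 4.29×114 + 11.66×45 = 489.06 + 524.7 = 1013.76
ΣP(Year 1)·Q(Year 0) = 4.29×92 + 11.66×44 = 394.68 + 513.04 = 907.72
Index = 1013.76 / 907.72 × 100 = 111.6820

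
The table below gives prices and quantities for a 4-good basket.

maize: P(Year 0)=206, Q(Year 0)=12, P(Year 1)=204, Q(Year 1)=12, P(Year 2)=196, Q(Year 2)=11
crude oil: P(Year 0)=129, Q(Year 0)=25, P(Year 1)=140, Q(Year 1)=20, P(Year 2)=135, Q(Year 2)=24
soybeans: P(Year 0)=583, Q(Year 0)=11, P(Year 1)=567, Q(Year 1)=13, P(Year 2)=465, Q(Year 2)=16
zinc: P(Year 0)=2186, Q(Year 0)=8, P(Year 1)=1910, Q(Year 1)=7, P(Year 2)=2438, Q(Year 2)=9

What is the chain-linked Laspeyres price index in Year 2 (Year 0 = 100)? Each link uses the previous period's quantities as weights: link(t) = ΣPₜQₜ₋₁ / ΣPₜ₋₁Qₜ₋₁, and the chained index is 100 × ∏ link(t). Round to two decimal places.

100.56

Link Year 0→Year 1:
ΣP(Year 1)Q(Year 0) = 204×12 + 140×25 + 567×11 + 1910×8 = 2448 + 3500 + 6237 + 15280 = 27465
ΣP(Year 0)Q(Year 0) = 206×12 + 129×25 + 583×11 + 2186×8 = 2472 + 3225 + 6413 + 17488 = 29598
link = 27465/29598 = 0.927934
Link Year 1→Year 2:
ΣP(Year 2)Q(Year 1) = 196×12 + 135×20 + 465×13 + 2438×7 = 2352 + 2700 + 6045 + 17066 = 28163
ΣP(Year 1)Q(Year 1) = 204×12 + 140×20 + 567×13 + 1910×7 = 2448 + 2800 + 7371 + 13370 = 25989
link = 28163/25989 = 1.083651
Chained index = 100 × 0.927934 × 1.083651 = 100.5557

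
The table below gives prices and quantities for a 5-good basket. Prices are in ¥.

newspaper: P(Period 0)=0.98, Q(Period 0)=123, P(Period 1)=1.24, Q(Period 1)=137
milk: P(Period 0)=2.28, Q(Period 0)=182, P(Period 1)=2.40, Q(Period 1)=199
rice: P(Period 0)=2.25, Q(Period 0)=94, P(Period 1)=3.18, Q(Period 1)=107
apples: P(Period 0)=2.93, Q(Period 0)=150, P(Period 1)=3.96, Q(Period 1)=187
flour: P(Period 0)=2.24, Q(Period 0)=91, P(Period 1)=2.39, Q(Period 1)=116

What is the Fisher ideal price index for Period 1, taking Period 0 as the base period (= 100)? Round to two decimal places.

122.40

Laspeyres component (base-period weights):
ΣP(Period 1)Q(Period 0) = 1.24×123 + 2.40×182 + 3.18×94 + 3.96×150 + 2.39×91 = 152.52 + 436.8 + 298.92 + 594 + 217.49 = 1699.73
ΣP(Period 0)Q(Period 0) = 0.98×123 + 2.28×182 + 2.25×94 + 2.93×150 + 2.24×91 = 120.54 + 414.96 + 211.5 + 439.5 + 203.84 = 1390.34
L = 1699.73 / 1390.34 × 100 = 122.2528
Paasche component (current-period weights):
ΣP(Period 1)Q(Period 1) = 1.24×137 + 2.40×199 + 3.18×107 + 3.96×187 + 2.39×116 = 169.88 + 477.6 + 340.26 + 740.52 + 277.24 = 2005.5
ΣP(Period 0)Q(Period 1) = 0.98×137 + 2.28×199 + 2.25×107 + 2.93×187 + 2.24×116 = 134.26 + 453.72 + 240.75 + 547.91 + 259.84 = 1636.48
P = 2005.5 / 1636.48 × 100 = 122.5496
Fisher = √(L × P) = √(122.2528 × 122.5496) = 122.4011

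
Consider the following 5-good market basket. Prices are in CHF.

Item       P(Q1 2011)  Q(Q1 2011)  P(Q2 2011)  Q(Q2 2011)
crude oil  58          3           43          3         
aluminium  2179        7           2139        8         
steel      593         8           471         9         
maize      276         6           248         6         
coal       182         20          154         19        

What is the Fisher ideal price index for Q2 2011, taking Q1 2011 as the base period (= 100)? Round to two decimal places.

Laspeyres component (base-period weights):
ΣP(Q2 2011)Q(Q1 2011) = 43×3 + 2139×7 + 471×8 + 248×6 + 154×20 = 129 + 14973 + 3768 + 1488 + 3080 = 23438
ΣP(Q1 2011)Q(Q1 2011) = 58×3 + 2179×7 + 593×8 + 276×6 + 182×20 = 174 + 15253 + 4744 + 1656 + 3640 = 25467
L = 23438 / 25467 × 100 = 92.0328
Paasche component (current-period weights):
ΣP(Q2 2011)Q(Q2 2011) = 43×3 + 2139×8 + 471×9 + 248×6 + 154×19 = 129 + 17112 + 4239 + 1488 + 2926 = 25894
ΣP(Q1 2011)Q(Q2 2011) = 58×3 + 2179×8 + 593×9 + 276×6 + 182×19 = 174 + 17432 + 5337 + 1656 + 3458 = 28057
P = 25894 / 28057 × 100 = 92.2907
Fisher = √(L × P) = √(92.0328 × 92.2907) = 92.1617

92.16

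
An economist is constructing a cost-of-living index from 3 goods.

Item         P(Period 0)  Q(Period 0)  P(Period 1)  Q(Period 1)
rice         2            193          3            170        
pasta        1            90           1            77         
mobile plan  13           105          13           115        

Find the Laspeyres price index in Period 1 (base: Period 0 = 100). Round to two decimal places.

110.48

Laspeyres price index uses base-period quantities as weights.
ΣP(Period 1)·Q(Period 0) = 3×193 + 1×90 + 13×105 = 579 + 90 + 1365 = 2034
ΣP(Period 0)·Q(Period 0) = 2×193 + 1×90 + 13×105 = 386 + 90 + 1365 = 1841
Index = 2034 / 1841 × 100 = 110.4834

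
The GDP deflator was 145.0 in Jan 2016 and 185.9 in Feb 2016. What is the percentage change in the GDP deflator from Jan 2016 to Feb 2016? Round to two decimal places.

28.21%

Change = (185.9 − 145.0) / 145.0 × 100
       = 40.9 / 145.0 × 100 = 28.2069%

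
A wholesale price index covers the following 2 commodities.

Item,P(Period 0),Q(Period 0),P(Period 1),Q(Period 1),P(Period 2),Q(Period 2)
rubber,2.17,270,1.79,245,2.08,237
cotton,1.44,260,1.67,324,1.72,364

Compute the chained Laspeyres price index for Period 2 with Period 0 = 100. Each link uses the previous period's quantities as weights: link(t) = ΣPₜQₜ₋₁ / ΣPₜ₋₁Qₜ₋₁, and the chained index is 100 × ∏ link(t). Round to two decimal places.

104.05

Link Period 0→Period 1:
ΣP(Period 1)Q(Period 0) = 1.79×270 + 1.67×260 = 483.3 + 434.2 = 917.5
ΣP(Period 0)Q(Period 0) = 2.17×270 + 1.44×260 = 585.9 + 374.4 = 960.3
link = 917.5/960.3 = 0.955431
Link Period 1→Period 2:
ΣP(Period 2)Q(Period 1) = 2.08×245 + 1.72×324 = 509.6 + 557.28 = 1066.88
ΣP(Period 1)Q(Period 1) = 1.79×245 + 1.67×324 = 438.55 + 541.08 = 979.63
link = 1066.88/979.63 = 1.089064
Chained index = 100 × 0.955431 × 1.089064 = 104.0525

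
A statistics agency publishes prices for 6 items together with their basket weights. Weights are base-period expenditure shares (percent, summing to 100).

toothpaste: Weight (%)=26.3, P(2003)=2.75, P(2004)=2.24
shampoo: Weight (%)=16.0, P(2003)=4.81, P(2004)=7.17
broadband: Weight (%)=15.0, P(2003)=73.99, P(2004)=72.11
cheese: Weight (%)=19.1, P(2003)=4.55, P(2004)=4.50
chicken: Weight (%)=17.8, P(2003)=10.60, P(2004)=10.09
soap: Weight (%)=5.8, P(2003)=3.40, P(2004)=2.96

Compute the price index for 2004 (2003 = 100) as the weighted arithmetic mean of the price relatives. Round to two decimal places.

toothpaste: 26.3 × (2.24/2.75) = 26.3 × 0.814545 = 21.4225
shampoo: 16.0 × (7.17/4.81) = 16.0 × 1.490644 = 23.8503
broadband: 15.0 × (72.11/73.99) = 15.0 × 0.974591 = 14.6189
cheese: 19.1 × (4.50/4.55) = 19.1 × 0.989011 = 18.8901
chicken: 17.8 × (10.09/10.60) = 17.8 × 0.951887 = 16.9436
soap: 5.8 × (2.96/3.40) = 5.8 × 0.870588 = 5.0494
Index = Σ wᵢ·(p₁ᵢ/p₀ᵢ) = 21.4225 + 23.8503 + 14.6189 + 18.8901 + 16.9436 + 5.0494 = 100.7748

100.77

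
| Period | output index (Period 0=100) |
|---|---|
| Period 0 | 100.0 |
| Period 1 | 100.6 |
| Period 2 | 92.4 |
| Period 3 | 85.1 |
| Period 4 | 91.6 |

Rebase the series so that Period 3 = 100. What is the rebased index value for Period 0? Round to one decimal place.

Rebased(Period 0) = 100.0 / 85.1 × 100 = 117.5088

117.5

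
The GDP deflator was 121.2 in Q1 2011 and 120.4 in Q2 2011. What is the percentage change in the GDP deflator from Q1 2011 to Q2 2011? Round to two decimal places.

Change = (120.4 − 121.2) / 121.2 × 100
       = -0.8 / 121.2 × 100 = -0.6601%

-0.66%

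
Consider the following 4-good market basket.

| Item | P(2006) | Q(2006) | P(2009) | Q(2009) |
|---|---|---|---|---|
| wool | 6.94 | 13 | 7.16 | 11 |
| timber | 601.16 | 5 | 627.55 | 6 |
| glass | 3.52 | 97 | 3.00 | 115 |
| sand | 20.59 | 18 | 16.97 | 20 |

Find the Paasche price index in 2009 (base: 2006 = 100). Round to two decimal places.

100.63

Paasche price index uses current-period quantities as weights.
ΣP(2009)·Q(2009) = 7.16×11 + 627.55×6 + 3.00×115 + 16.97×20 = 78.76 + 3765.3 + 345 + 339.4 = 4528.46
ΣP(2006)·Q(2009) = 6.94×11 + 601.16×6 + 3.52×115 + 20.59×20 = 76.34 + 3606.96 + 404.8 + 411.8 = 4499.9
Index = 4528.46 / 4499.9 × 100 = 100.6347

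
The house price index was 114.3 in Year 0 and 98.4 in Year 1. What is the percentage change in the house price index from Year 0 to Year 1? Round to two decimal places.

Change = (98.4 − 114.3) / 114.3 × 100
       = -15.9 / 114.3 × 100 = -13.9108%

-13.91%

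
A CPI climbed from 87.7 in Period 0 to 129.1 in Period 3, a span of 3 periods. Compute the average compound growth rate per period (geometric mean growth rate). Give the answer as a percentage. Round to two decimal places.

13.76%

Growth factor = (129.1/87.7)^(1/3) = (1.472064)^(1/3) = 1.137563
Growth rate = 1.137563 − 1 = 0.137563 = 13.7563%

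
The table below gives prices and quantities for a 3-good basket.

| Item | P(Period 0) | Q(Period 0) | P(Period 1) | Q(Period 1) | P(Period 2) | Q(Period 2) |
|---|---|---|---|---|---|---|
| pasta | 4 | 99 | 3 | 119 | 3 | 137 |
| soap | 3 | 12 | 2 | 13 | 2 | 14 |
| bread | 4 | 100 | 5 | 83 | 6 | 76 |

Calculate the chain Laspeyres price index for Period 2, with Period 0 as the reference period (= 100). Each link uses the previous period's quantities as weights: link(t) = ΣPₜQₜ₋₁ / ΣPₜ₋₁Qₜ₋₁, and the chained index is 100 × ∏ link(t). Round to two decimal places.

Link Period 0→Period 1:
ΣP(Period 1)Q(Period 0) = 3×99 + 2×12 + 5×100 = 297 + 24 + 500 = 821
ΣP(Period 0)Q(Period 0) = 4×99 + 3×12 + 4×100 = 396 + 36 + 400 = 832
link = 821/832 = 0.986779
Link Period 1→Period 2:
ΣP(Period 2)Q(Period 1) = 3×119 + 2×13 + 6×83 = 357 + 26 + 498 = 881
ΣP(Period 1)Q(Period 1) = 3×119 + 2×13 + 5×83 = 357 + 26 + 415 = 798
link = 881/798 = 1.104010
Chained index = 100 × 0.986779 × 1.104010 = 108.9414

108.94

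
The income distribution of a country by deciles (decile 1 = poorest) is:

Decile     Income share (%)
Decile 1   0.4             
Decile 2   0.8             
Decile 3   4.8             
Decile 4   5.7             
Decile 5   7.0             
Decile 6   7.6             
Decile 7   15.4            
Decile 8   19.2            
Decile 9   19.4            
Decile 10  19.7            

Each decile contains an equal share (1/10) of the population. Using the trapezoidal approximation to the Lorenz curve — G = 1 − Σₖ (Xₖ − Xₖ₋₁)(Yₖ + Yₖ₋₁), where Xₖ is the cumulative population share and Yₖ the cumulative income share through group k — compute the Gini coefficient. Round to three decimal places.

0.406

Cumulative income shares Yₖ: 0.0040, 0.0120, 0.0600, 0.1170, 0.1870, 0.2630, 0.4170, 0.6090, 0.8030, 1.0000
Σ (Xₖ−Xₖ₋₁)(Yₖ+Yₖ₋₁) = (1/10)(0.0040+0.0000) + (1/10)(0.0120+0.0040) + (1/10)(0.0600+0.0120) + (1/10)(0.1170+0.0600) + (1/10)(0.1870+0.1170) + (1/10)(0.2630+0.1870) + (1/10)(0.4170+0.2630) + (1/10)(0.6090+0.4170) + (1/10)(0.8030+0.6090) + (1/10)(1.0000+0.8030)
  = 0.0004 + 0.0016 + 0.0072 + 0.0177 + 0.0304 + 0.0450 + 0.0680 + 0.1026 + 0.1412 + 0.1803 = 0.5944
G = 1 − 0.5944 = 0.4056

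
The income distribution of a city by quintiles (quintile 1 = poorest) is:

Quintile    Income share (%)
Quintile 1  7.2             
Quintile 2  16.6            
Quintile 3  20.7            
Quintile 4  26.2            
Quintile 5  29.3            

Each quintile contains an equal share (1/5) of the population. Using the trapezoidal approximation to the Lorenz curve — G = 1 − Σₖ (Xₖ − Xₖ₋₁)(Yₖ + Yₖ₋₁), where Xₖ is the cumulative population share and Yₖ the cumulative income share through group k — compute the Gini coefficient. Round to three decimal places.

Cumulative income shares Yₖ: 0.0720, 0.2380, 0.4450, 0.7070, 1.0000
Σ (Xₖ−Xₖ₋₁)(Yₖ+Yₖ₋₁) = (1/5)(0.0720+0.0000) + (1/5)(0.2380+0.0720) + (1/5)(0.4450+0.2380) + (1/5)(0.7070+0.4450) + (1/5)(1.0000+0.7070)
  = 0.0144 + 0.0620 + 0.1366 + 0.2304 + 0.3414 = 0.7848
G = 1 − 0.7848 = 0.2152

0.215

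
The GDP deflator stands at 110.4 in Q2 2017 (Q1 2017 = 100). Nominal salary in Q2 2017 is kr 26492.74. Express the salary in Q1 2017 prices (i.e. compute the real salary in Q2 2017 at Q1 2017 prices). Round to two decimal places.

23997.05

Real = Nominal ÷ (Index/100) = 26492.74 ÷ (110.4/100)
     = 26492.74 ÷ 1.104 = 23997.0471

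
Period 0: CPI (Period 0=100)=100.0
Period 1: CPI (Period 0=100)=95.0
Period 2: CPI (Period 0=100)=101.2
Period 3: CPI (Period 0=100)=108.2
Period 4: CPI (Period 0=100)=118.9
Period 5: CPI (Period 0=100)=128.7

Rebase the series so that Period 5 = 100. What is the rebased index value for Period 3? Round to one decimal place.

84.1

Rebased(Period 3) = 108.2 / 128.7 × 100 = 84.0715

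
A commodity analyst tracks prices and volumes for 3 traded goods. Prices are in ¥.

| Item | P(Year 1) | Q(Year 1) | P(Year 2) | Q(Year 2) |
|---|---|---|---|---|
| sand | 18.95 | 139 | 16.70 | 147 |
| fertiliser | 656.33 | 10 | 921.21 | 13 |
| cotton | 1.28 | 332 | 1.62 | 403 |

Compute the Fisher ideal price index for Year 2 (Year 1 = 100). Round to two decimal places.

Laspeyres component (base-period weights):
ΣP(Year 2)Q(Year 1) = 16.70×139 + 921.21×10 + 1.62×332 = 2321.3 + 9212.1 + 537.84 = 12071.24
ΣP(Year 1)Q(Year 1) = 18.95×139 + 656.33×10 + 1.28×332 = 2634.05 + 6563.3 + 424.96 = 9622.31
L = 12071.24 / 9622.31 × 100 = 125.4505
Paasche component (current-period weights):
ΣP(Year 2)Q(Year 2) = 16.70×147 + 921.21×13 + 1.62×403 = 2454.9 + 11975.73 + 652.86 = 15083.49
ΣP(Year 1)Q(Year 2) = 18.95×147 + 656.33×13 + 1.28×403 = 2785.65 + 8532.29 + 515.84 = 11833.78
P = 15083.49 / 11833.78 × 100 = 127.4613
Fisher = √(L × P) = √(125.4505 × 127.4613) = 126.4519

126.45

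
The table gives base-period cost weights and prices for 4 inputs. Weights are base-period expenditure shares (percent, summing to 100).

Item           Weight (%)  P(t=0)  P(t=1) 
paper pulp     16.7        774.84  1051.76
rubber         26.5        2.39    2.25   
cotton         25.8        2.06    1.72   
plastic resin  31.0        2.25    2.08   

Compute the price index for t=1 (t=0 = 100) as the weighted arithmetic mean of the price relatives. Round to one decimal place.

paper pulp: 16.7 × (1051.76/774.84) = 16.7 × 1.357390 = 22.6684
rubber: 26.5 × (2.25/2.39) = 26.5 × 0.941423 = 24.9477
cotton: 25.8 × (1.72/2.06) = 25.8 × 0.834951 = 21.5417
plastic resin: 31.0 × (2.08/2.25) = 31.0 × 0.924444 = 28.6578
Index = Σ wᵢ·(p₁ᵢ/p₀ᵢ) = 22.6684 + 24.9477 + 21.5417 + 28.6578 = 97.8156

97.8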